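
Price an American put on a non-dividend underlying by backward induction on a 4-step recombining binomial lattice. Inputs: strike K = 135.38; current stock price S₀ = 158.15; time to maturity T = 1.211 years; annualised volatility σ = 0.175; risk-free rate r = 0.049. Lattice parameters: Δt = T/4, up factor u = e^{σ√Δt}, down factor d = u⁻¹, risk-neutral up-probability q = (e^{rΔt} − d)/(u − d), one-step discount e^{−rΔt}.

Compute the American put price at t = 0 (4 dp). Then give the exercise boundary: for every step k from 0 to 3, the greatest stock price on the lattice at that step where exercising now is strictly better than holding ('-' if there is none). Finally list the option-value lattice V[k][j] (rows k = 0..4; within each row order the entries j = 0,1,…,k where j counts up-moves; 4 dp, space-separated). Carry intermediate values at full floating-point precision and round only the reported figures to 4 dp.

price = 2.1276
boundary = - - - 118.4718
tree:
2.1276
4.3149 0.4202
8.6231 0.9551 0.0000
16.9082 2.1706 0.0000 0.0000
27.7838 4.9333 0.0000 0.0000 0.0000

params: Δt=0.30275 u=1.10108 d=0.90820 q=0.55343 e^(-rΔt)=0.98527
t_4 payoffs: 27.7838 4.9333 0.0000 0.0000 0.0000
t_3: node(3,0) S=118.4718 payoff=16.9082 vs cont=14.9147 → 16.9082 [stop]  node(3,1) S=143.6320 payoff=0.0000 vs cont=2.1706 → 2.1706 [wait]  node(3,2) S=174.1355 payoff=0.0000 vs cont=0.0000 → 0.0000 [wait]  node(3,3) S=211.1172 payoff=0.0000 vs cont=0.0000 → 0.0000 [wait]  ⇒ S*(3)=118.4718
t_2: node(2,0) S=130.4467 payoff=4.9333 vs cont=8.6231 → 8.6231 [wait]  node(2,1) S=158.1500 payoff=0.0000 vs cont=0.9551 → 0.9551 [wait]  node(2,2) S=191.7368 payoff=0.0000 vs cont=0.0000 → 0.0000 [wait]  ⇒ S*(2)=-
t_1: node(1,0) S=143.6320 payoff=0.0000 vs cont=4.3149 → 4.3149 [wait]  node(1,1) S=174.1355 payoff=0.0000 vs cont=0.4202 → 0.4202 [wait]  ⇒ S*(1)=-
t_0: node(0,0) S=158.1500 payoff=0.0000 vs cont=2.1276 → 2.1276 [wait]  ⇒ S*(0)=-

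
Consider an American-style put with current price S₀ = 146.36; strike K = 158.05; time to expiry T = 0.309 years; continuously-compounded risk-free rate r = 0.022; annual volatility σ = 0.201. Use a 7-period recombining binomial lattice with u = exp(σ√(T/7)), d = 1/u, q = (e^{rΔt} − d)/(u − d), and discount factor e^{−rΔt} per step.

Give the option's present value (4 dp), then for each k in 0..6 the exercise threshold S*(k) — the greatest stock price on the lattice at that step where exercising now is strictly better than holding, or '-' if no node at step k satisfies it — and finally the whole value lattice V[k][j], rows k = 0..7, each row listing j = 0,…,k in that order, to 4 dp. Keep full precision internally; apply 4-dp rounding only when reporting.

price = 13.7460
boundary = - - 134.5059 128.9440 134.5059 140.3078 146.3600
tree:
13.7460
18.3045 9.2314
23.5441 13.1202 5.3753
29.1060 17.9611 8.3229 2.4492
34.4380 23.5441 12.4340 4.2436 0.6664
39.5495 29.1060 17.7422 7.1699 1.3365 0.0000
44.4497 34.4380 23.5441 11.6900 2.6807 0.0000 0.0000
49.1472 39.5495 29.1060 17.7422 5.3768 0.0000 0.0000 0.0000

params: Δt=0.04414 u=1.04313 d=0.95865 q=0.50094 e^(-rΔt)=0.99903
t_7 payoffs: 49.1472 39.5495 29.1060 17.7422 5.3768 0.0000 0.0000 0.0000
t_6: node(6,0) S=113.6003 payoff=44.4497 vs cont=44.2963 → 44.4497 [stop]  node(6,1) S=123.6120 payoff=34.4380 vs cont=34.2846 → 34.4380 [stop]  node(6,2) S=134.5059 payoff=23.5441 vs cont=23.3906 → 23.5441 [stop]  node(6,3) S=146.3600 payoff=11.6900 vs cont=11.5366 → 11.6900 [stop]  node(6,4) S=159.2588 payoff=0.0000 vs cont=2.6807 → 2.6807 [wait]  node(6,5) S=173.2943 payoff=0.0000 vs cont=0.0000 → 0.0000 [wait]  node(6,6) S=188.5668 payoff=0.0000 vs cont=0.0000 → 0.0000 [wait]  ⇒ S*(6)=146.3600
t_5: node(5,0) S=118.5005 payoff=39.5495 vs cont=39.3961 → 39.5495 [stop]  node(5,1) S=128.9440 payoff=29.1060 vs cont=28.9526 → 29.1060 [stop]  node(5,2) S=140.3078 payoff=17.7422 vs cont=17.5887 → 17.7422 [stop]  node(5,3) S=152.6732 payoff=5.3768 vs cont=7.1699 → 7.1699 [wait]  node(5,4) S=166.1284 payoff=0.0000 vs cont=1.3365 → 1.3365 [wait]  node(5,5) S=180.7693 payoff=0.0000 vs cont=0.0000 → 0.0000 [wait]  ⇒ S*(5)=140.3078
t_4: node(4,0) S=123.6120 payoff=34.4380 vs cont=34.2846 → 34.4380 [stop]  node(4,1) S=134.5059 payoff=23.5441 vs cont=23.3906 → 23.5441 [stop]  node(4,2) S=146.3600 payoff=11.6900 vs cont=12.4340 → 12.4340 [wait]  node(4,3) S=159.2588 payoff=0.0000 vs cont=4.2436 → 4.2436 [wait]  node(4,4) S=173.2943 payoff=0.0000 vs cont=0.6664 → 0.6664 [wait]  ⇒ S*(4)=134.5059
t_3: node(3,0) S=128.9440 payoff=29.1060 vs cont=28.9526 → 29.1060 [stop]  node(3,1) S=140.3078 payoff=17.7422 vs cont=17.9611 → 17.9611 [wait]  node(3,2) S=152.6732 payoff=5.3768 vs cont=8.3229 → 8.3229 [wait]  node(3,3) S=166.1284 payoff=0.0000 vs cont=2.4492 → 2.4492 [wait]  ⇒ S*(3)=128.9440
t_2: node(2,0) S=134.5059 payoff=23.5441 vs cont=23.5002 → 23.5441 [stop]  node(2,1) S=146.3600 payoff=11.6900 vs cont=13.1202 → 13.1202 [wait]  node(2,2) S=159.2588 payoff=0.0000 vs cont=5.3753 → 5.3753 [wait]  ⇒ S*(2)=134.5059
t_1: node(1,0) S=140.3078 payoff=17.7422 vs cont=18.3045 → 18.3045 [wait]  node(1,1) S=152.6732 payoff=5.3768 vs cont=9.2314 → 9.2314 [wait]  ⇒ S*(1)=-
t_0: node(0,0) S=146.3600 payoff=11.6900 vs cont=13.7460 → 13.7460 [wait]  ⇒ S*(0)=-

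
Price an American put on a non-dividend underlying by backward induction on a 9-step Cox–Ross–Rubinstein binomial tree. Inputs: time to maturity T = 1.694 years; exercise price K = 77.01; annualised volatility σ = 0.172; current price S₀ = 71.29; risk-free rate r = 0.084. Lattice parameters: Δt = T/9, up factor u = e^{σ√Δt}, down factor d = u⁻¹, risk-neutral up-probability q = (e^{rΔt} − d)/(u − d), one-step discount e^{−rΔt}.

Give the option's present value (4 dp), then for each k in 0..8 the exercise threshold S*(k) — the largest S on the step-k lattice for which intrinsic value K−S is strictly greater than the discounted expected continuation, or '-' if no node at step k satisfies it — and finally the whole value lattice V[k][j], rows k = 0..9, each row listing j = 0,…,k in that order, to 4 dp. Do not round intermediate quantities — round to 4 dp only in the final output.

price = 6.4520
boundary = - 66.1639 61.4063 66.1639 61.4063 66.1639 61.4063 66.1639 71.2900
tree:
6.4520
10.8461 3.5485
15.6037 6.2980 1.7183
20.0191 10.8461 3.2824 0.6691
24.1170 15.6037 6.0794 1.4118 0.1670
27.9203 20.0191 10.8461 2.9048 0.4042 0.0053
31.4501 24.1170 15.6037 5.7674 0.9780 0.0131 0.0000
34.7261 27.9203 20.0191 10.8461 2.3656 0.0323 0.0000 0.0000
37.7666 31.4501 24.1170 15.6037 5.7200 0.0798 0.0000 0.0000 0.0000
40.5884 34.7261 27.9203 20.0191 10.8461 0.1967 0.0000 0.0000 0.0000 0.0000

Δt=0.18822  u=1.07748  d=0.92809  q=0.58804  discount=0.98431
step 9 (expiry): payoffs max(K−S,0) = 40.5884 34.7261 27.9203 20.0191 10.8461 0.1967 0.0000 0.0000 0.0000 0.0000
step 8: (k=8,j=0): S=39.2434, (K−S)⁺=37.7666, hold=36.5586 ⇒ V=37.7666 exercise | (k=8,j=1): S=45.5599, (K−S)⁺=31.4501, hold=30.2421 ⇒ V=31.4501 exercise | (k=8,j=2): S=52.8930, (K−S)⁺=24.1170, hold=22.9090 ⇒ V=24.1170 exercise | (k=8,j=3): S=61.4063, (K−S)⁺=15.6037, hold=14.3957 ⇒ V=15.6037 exercise | (k=8,j=4): S=71.2900, (K−S)⁺=5.7200, hold=4.5120 ⇒ V=5.7200 exercise | (k=8,j=5): S=82.7645, (K−S)⁺=0.0000, hold=0.0798 ⇒ V=0.0798 continue | (k=8,j=6): S=96.0858, (K−S)⁺=0.0000, hold=0.0000 ⇒ V=0.0000 continue | (k=8,j=7): S=111.5513, (K−S)⁺=0.0000, hold=0.0000 ⇒ V=0.0000 continue | (k=8,j=8): S=129.5061, (K−S)⁺=0.0000, hold=0.0000 ⇒ V=0.0000 continue  boundary S*=71.2900
step 7: (k=7,j=0): S=42.2839, (K−S)⁺=34.7261, hold=33.5181 ⇒ V=34.7261 exercise | (k=7,j=1): S=49.0897, (K−S)⁺=27.9203, hold=26.7123 ⇒ V=27.9203 exercise | (k=7,j=2): S=56.9909, (K−S)⁺=20.0191, hold=18.8111 ⇒ V=20.0191 exercise | (k=7,j=3): S=66.1639, (K−S)⁺=10.8461, hold=9.6381 ⇒ V=10.8461 exercise | (k=7,j=4): S=76.8133, (K−S)⁺=0.1967, hold=2.3656 ⇒ V=2.3656 continue | (k=7,j=5): S=89.1768, (K−S)⁺=0.0000, hold=0.0323 ⇒ V=0.0323 continue | (k=7,j=6): S=103.5302, (K−S)⁺=0.0000, hold=0.0000 ⇒ V=0.0000 continue | (k=7,j=7): S=120.1939, (K−S)⁺=0.0000, hold=0.0000 ⇒ V=0.0000 continue  boundary S*=66.1639
step 6: (k=6,j=0): S=45.5599, (K−S)⁺=31.4501, hold=30.2421 ⇒ V=31.4501 exercise | (k=6,j=1): S=52.8930, (K−S)⁺=24.1170, hold=22.9090 ⇒ V=24.1170 exercise | (k=6,j=2): S=61.4063, (K−S)⁺=15.6037, hold=14.3957 ⇒ V=15.6037 exercise | (k=6,j=3): S=71.2900, (K−S)⁺=5.7200, hold=5.7674 ⇒ V=5.7674 continue | (k=6,j=4): S=82.7645, (K−S)⁺=0.0000, hold=0.9780 ⇒ V=0.9780 continue | (k=6,j=5): S=96.0858, (K−S)⁺=0.0000, hold=0.0131 ⇒ V=0.0131 continue | (k=6,j=6): S=111.5513, (K−S)⁺=0.0000, hold=0.0000 ⇒ V=0.0000 continue  boundary S*=61.4063
step 5: (k=5,j=0): S=49.0897, (K−S)⁺=27.9203, hold=26.7123 ⇒ V=27.9203 exercise | (k=5,j=1): S=56.9909, (K−S)⁺=20.0191, hold=18.8111 ⇒ V=20.0191 exercise | (k=5,j=2): S=66.1639, (K−S)⁺=10.8461, hold=9.6656 ⇒ V=10.8461 exercise | (k=5,j=3): S=76.8133, (K−S)⁺=0.1967, hold=2.9048 ⇒ V=2.9048 continue | (k=5,j=4): S=89.1768, (K−S)⁺=0.0000, hold=0.4042 ⇒ V=0.4042 continue | (k=5,j=5): S=103.5302, (K−S)⁺=0.0000, hold=0.0053 ⇒ V=0.0053 continue  boundary S*=66.1639
step 4: (k=4,j=0): S=52.8930, (K−S)⁺=24.1170, hold=22.9090 ⇒ V=24.1170 exercise | (k=4,j=1): S=61.4063, (K−S)⁺=15.6037, hold=14.3957 ⇒ V=15.6037 exercise | (k=4,j=2): S=71.2900, (K−S)⁺=5.7200, hold=6.0794 ⇒ V=6.0794 continue | (k=4,j=3): S=82.7645, (K−S)⁺=0.0000, hold=1.4118 ⇒ V=1.4118 continue | (k=4,j=4): S=96.0858, (K−S)⁺=0.0000, hold=0.1670 ⇒ V=0.1670 continue  boundary S*=61.4063
step 3: (k=3,j=0): S=56.9909, (K−S)⁺=20.0191, hold=18.8111 ⇒ V=20.0191 exercise | (k=3,j=1): S=66.1639, (K−S)⁺=10.8461, hold=9.8462 ⇒ V=10.8461 exercise | (k=3,j=2): S=76.8133, (K−S)⁺=0.1967, hold=3.2824 ⇒ V=3.2824 continue | (k=3,j=3): S=89.1768, (K−S)⁺=0.0000, hold=0.6691 ⇒ V=0.6691 continue  boundary S*=66.1639
step 2: (k=2,j=0): S=61.4063, (K−S)⁺=15.6037, hold=14.3957 ⇒ V=15.6037 exercise | (k=2,j=1): S=71.2900, (K−S)⁺=5.7200, hold=6.2980 ⇒ V=6.2980 continue | (k=2,j=2): S=82.7645, (K−S)⁺=0.0000, hold=1.7183 ⇒ V=1.7183 continue  boundary S*=61.4063
step 1: (k=1,j=0): S=66.1639, (K−S)⁺=10.8461, hold=9.9727 ⇒ V=10.8461 exercise | (k=1,j=1): S=76.8133, (K−S)⁺=0.1967, hold=3.5485 ⇒ V=3.5485 continue  boundary S*=66.1639
step 0: (k=0,j=0): S=71.2900, (K−S)⁺=5.7200, hold=6.4520 ⇒ V=6.4520 continue  boundary S*=-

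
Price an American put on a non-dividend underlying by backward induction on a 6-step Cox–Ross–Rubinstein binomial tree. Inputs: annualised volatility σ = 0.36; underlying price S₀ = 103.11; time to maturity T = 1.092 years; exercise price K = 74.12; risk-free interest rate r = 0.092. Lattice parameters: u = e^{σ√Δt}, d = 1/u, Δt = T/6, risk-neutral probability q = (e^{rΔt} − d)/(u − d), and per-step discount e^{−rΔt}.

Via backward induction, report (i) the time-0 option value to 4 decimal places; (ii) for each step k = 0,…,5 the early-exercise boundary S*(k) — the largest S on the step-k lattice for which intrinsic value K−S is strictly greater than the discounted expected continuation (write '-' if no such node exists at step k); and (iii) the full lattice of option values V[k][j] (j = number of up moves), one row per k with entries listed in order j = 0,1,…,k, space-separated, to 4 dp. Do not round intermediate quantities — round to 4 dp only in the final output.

price = 1.8806
boundary = - - - - 55.7831 65.0433
tree:
1.8806
3.4590 0.4642
6.2314 0.9761 0.0000
10.9119 2.0526 0.0000 0.0000
18.3369 4.3163 0.0000 0.0000 0.0000
26.2787 9.0767 0.0000 0.0000 0.0000 0.0000
33.0898 18.3369 0.0000 0.0000 0.0000 0.0000 0.0000

Δt=0.18200, u=1.16600, d=0.85763, q=0.51644, disc=e^(-rΔt)=0.98340
k=6 terminal: V=max(K-S,0) → 33.0898 18.3369 0.0000 0.0000 0.0000 0.0000 0.0000
k=5: j=0 S=47.8413 intr=26.2787 cont=25.0479 V=26.2787[EX]; j=1 S=65.0433 intr=9.0767 cont=8.7198 V=9.0767[EX]; j=2 S=88.4303 intr=0.0000 cont=0.0000 V=0.0000[hold]; j=3 S=120.2265 intr=0.0000 cont=0.0000 V=0.0000[hold]; j=4 S=163.4554 intr=0.0000 cont=0.0000 V=0.0000[hold]; j=5 S=222.2277 intr=0.0000 cont=0.0000 V=0.0000[hold]  S*(5)=65.0433
k=4: j=0 S=55.7831 intr=18.3369 cont=17.1061 V=18.3369[EX]; j=1 S=75.8406 intr=0.0000 cont=4.3163 V=4.3163[hold]; j=2 S=103.1100 intr=0.0000 cont=0.0000 V=0.0000[hold]; j=3 S=140.1844 intr=0.0000 cont=0.0000 V=0.0000[hold]; j=4 S=190.5894 intr=0.0000 cont=0.0000 V=0.0000[hold]  S*(4)=55.7831
k=3: j=0 S=65.0433 intr=9.0767 cont=10.9119 V=10.9119[hold]; j=1 S=88.4303 intr=0.0000 cont=2.0526 V=2.0526[hold]; j=2 S=120.2265 intr=0.0000 cont=0.0000 V=0.0000[hold]; j=3 S=163.4554 intr=0.0000 cont=0.0000 V=0.0000[hold]  S*(3)=-
k=2: j=0 S=75.8406 intr=0.0000 cont=6.2314 V=6.2314[hold]; j=1 S=103.1100 intr=0.0000 cont=0.9761 V=0.9761[hold]; j=2 S=140.1844 intr=0.0000 cont=0.0000 V=0.0000[hold]  S*(2)=-
k=1: j=0 S=88.4303 intr=0.0000 cont=3.4590 V=3.4590[hold]; j=1 S=120.2265 intr=0.0000 cont=0.4642 V=0.4642[hold]  S*(1)=-
k=0: j=0 S=103.1100 intr=0.0000 cont=1.8806 V=1.8806[hold]  S*(0)=-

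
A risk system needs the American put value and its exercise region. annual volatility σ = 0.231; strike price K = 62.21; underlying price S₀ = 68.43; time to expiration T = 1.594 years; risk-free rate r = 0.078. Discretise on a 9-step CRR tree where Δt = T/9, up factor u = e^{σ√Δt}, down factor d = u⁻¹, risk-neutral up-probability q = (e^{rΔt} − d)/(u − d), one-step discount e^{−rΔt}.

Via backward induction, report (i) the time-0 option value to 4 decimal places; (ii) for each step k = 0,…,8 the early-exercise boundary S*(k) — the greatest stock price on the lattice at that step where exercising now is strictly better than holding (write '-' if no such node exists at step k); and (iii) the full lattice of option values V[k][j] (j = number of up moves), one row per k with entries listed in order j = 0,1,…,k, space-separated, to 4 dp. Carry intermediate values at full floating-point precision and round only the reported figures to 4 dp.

price = 2.6896
boundary = - - - 51.1195 46.3838 51.1195 46.3838 51.1195 56.3386
tree:
2.6896
4.4469 1.3036
7.1421 2.3292 0.4880
11.0905 4.0557 0.9595 0.1101
15.8262 6.8408 1.8536 0.2439 0.0021
20.1232 11.0905 3.4973 0.5403 0.0047 0.0000
24.0221 15.8262 6.3841 1.1969 0.0106 0.0000 0.0000
27.5598 20.1232 11.0905 2.6511 0.0238 0.0000 0.0000 0.0000
30.7698 24.0221 15.8262 5.8714 0.0533 0.0000 0.0000 0.0000 0.0000
33.6824 27.5598 20.1232 11.0905 0.1193 0.0000 0.0000 0.0000 0.0000 0.0000

params: Δt=0.17711 u=1.10210 d=0.90736 q=0.54715 e^(-rΔt)=0.98628
t_9 payoffs: 33.6824 27.5598 20.1232 11.0905 0.1193 0.0000 0.0000 0.0000 0.0000 0.0000
t_8: node(8,0) S=31.4402 payoff=30.7698 vs cont=29.9163 → 30.7698 [stop]  node(8,1) S=38.1879 payoff=24.0221 vs cont=23.1686 → 24.0221 [stop]  node(8,2) S=46.3838 payoff=15.8262 vs cont=14.9727 → 15.8262 [stop]  node(8,3) S=56.3386 payoff=5.8714 vs cont=5.0179 → 5.8714 [stop]  node(8,4) S=68.4300 payoff=0.0000 vs cont=0.0533 → 0.0533 [wait]  node(8,5) S=83.1164 payoff=0.0000 vs cont=0.0000 → 0.0000 [wait]  node(8,6) S=100.9548 payoff=0.0000 vs cont=0.0000 → 0.0000 [wait]  node(8,7) S=122.6216 payoff=0.0000 vs cont=0.0000 → 0.0000 [wait]  node(8,8) S=148.9386 payoff=0.0000 vs cont=0.0000 → 0.0000 [wait]  ⇒ S*(8)=56.3386
t_7: node(7,0) S=34.6502 payoff=27.5598 vs cont=26.7063 → 27.5598 [stop]  node(7,1) S=42.0868 payoff=20.1232 vs cont=19.2697 → 20.1232 [stop]  node(7,2) S=51.1195 payoff=11.0905 vs cont=10.2370 → 11.0905 [stop]  node(7,3) S=62.0907 payoff=0.1193 vs cont=2.6511 → 2.6511 [wait]  node(7,4) S=75.4165 payoff=0.0000 vs cont=0.0238 → 0.0238 [wait]  node(7,5) S=91.6024 payoff=0.0000 vs cont=0.0000 → 0.0000 [wait]  node(7,6) S=111.2620 payoff=0.0000 vs cont=0.0000 → 0.0000 [wait]  node(7,7) S=135.1410 payoff=0.0000 vs cont=0.0000 → 0.0000 [wait]  ⇒ S*(7)=51.1195
t_6: node(6,0) S=38.1879 payoff=24.0221 vs cont=23.1686 → 24.0221 [stop]  node(6,1) S=46.3838 payoff=15.8262 vs cont=14.9727 → 15.8262 [stop]  node(6,2) S=56.3386 payoff=5.8714 vs cont=6.3841 → 6.3841 [wait]  node(6,3) S=68.4300 payoff=0.0000 vs cont=1.1969 → 1.1969 [wait]  node(6,4) S=83.1164 payoff=0.0000 vs cont=0.0106 → 0.0106 [wait]  node(6,5) S=100.9548 payoff=0.0000 vs cont=0.0000 → 0.0000 [wait]  node(6,6) S=122.6216 payoff=0.0000 vs cont=0.0000 → 0.0000 [wait]  ⇒ S*(6)=46.3838
t_5: node(5,0) S=42.0868 payoff=20.1232 vs cont=19.2697 → 20.1232 [stop]  node(5,1) S=51.1195 payoff=11.0905 vs cont=10.5138 → 11.0905 [stop]  node(5,2) S=62.0907 payoff=0.1193 vs cont=3.4973 → 3.4973 [wait]  node(5,3) S=75.4165 payoff=0.0000 vs cont=0.5403 → 0.5403 [wait]  node(5,4) S=91.6024 payoff=0.0000 vs cont=0.0047 → 0.0047 [wait]  node(5,5) S=111.2620 payoff=0.0000 vs cont=0.0000 → 0.0000 [wait]  ⇒ S*(5)=51.1195
t_4: node(4,0) S=46.3838 payoff=15.8262 vs cont=14.9727 → 15.8262 [stop]  node(4,1) S=56.3386 payoff=5.8714 vs cont=6.8408 → 6.8408 [wait]  node(4,2) S=68.4300 payoff=0.0000 vs cont=1.8536 → 1.8536 [wait]  node(4,3) S=83.1164 payoff=0.0000 vs cont=0.2439 → 0.2439 [wait]  node(4,4) S=100.9548 payoff=0.0000 vs cont=0.0021 → 0.0021 [wait]  ⇒ S*(4)=46.3838
t_3: node(3,0) S=51.1195 payoff=11.0905 vs cont=10.7602 → 11.0905 [stop]  node(3,1) S=62.0907 payoff=0.1193 vs cont=4.0557 → 4.0557 [wait]  node(3,2) S=75.4165 payoff=0.0000 vs cont=0.9595 → 0.9595 [wait]  node(3,3) S=91.6024 payoff=0.0000 vs cont=0.1101 → 0.1101 [wait]  ⇒ S*(3)=51.1195
t_2: node(2,0) S=56.3386 payoff=5.8714 vs cont=7.1421 → 7.1421 [wait]  node(2,1) S=68.4300 payoff=0.0000 vs cont=2.3292 → 2.3292 [wait]  node(2,2) S=83.1164 payoff=0.0000 vs cont=0.4880 → 0.4880 [wait]  ⇒ S*(2)=-
t_1: node(1,0) S=62.0907 payoff=0.1193 vs cont=4.4469 → 4.4469 [wait]  node(1,1) S=75.4165 payoff=0.0000 vs cont=1.3036 → 1.3036 [wait]  ⇒ S*(1)=-
t_0: node(0,0) S=68.4300 payoff=0.0000 vs cont=2.6896 → 2.6896 [wait]  ⇒ S*(0)=-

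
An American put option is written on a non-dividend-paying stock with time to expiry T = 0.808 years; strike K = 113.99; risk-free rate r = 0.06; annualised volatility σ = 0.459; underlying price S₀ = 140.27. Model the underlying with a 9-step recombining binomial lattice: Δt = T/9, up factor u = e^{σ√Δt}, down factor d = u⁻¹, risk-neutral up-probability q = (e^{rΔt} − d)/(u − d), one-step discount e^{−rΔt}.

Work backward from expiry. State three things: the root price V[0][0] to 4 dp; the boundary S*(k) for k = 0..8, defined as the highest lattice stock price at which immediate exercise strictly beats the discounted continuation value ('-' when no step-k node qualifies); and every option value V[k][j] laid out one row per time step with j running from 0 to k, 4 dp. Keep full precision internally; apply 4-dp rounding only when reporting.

Δt=0.08978  u=1.14744  d=0.87151  q=0.48525  discount=0.99463
step 9 (expiry): payoffs max(K−S,0) = 73.3074 60.4269 43.4684 21.1405 0.0000 0.0000 0.0000 0.0000 0.0000 0.0000
step 8: (k=8,j=0): S=46.6807, (K−S)⁺=67.3093, hold=66.6970 ⇒ V=67.3093 exercise | (k=8,j=1): S=61.4602, (K−S)⁺=52.5298, hold=51.9174 ⇒ V=52.5298 exercise | (k=8,j=2): S=80.9191, (K−S)⁺=33.0709, hold=32.4586 ⇒ V=33.0709 exercise | (k=8,j=3): S=106.5388, (K−S)⁺=7.4512, hold=10.8237 ⇒ V=10.8237 continue | (k=8,j=4): S=140.2700, (K−S)⁺=0.0000, hold=0.0000 ⇒ V=0.0000 continue | (k=8,j=5): S=184.6808, (K−S)⁺=0.0000, hold=0.0000 ⇒ V=0.0000 continue | (k=8,j=6): S=243.1525, (K−S)⁺=0.0000, hold=0.0000 ⇒ V=0.0000 continue | (k=8,j=7): S=320.1368, (K−S)⁺=0.0000, hold=0.0000 ⇒ V=0.0000 continue | (k=8,j=8): S=421.4952, (K−S)⁺=0.0000, hold=0.0000 ⇒ V=0.0000 continue  boundary S*=80.9191
step 7: (k=7,j=0): S=53.5631, (K−S)⁺=60.4269, hold=59.8146 ⇒ V=60.4269 exercise | (k=7,j=1): S=70.5216, (K−S)⁺=43.4684, hold=42.8560 ⇒ V=43.4684 exercise | (k=7,j=2): S=92.8495, (K−S)⁺=21.1405, hold=22.1559 ⇒ V=22.1559 continue | (k=7,j=3): S=122.2465, (K−S)⁺=0.0000, hold=5.5416 ⇒ V=5.5416 continue | (k=7,j=4): S=160.9508, (K−S)⁺=0.0000, hold=0.0000 ⇒ V=0.0000 continue | (k=7,j=5): S=211.9094, (K−S)⁺=0.0000, hold=0.0000 ⇒ V=0.0000 continue | (k=7,j=6): S=279.0019, (K−S)⁺=0.0000, hold=0.0000 ⇒ V=0.0000 continue | (k=7,j=7): S=367.3365, (K−S)⁺=0.0000, hold=0.0000 ⇒ V=0.0000 continue  boundary S*=70.5216
step 6: (k=6,j=0): S=61.4602, (K−S)⁺=52.5298, hold=51.9174 ⇒ V=52.5298 exercise | (k=6,j=1): S=80.9191, (K−S)⁺=33.0709, hold=32.9486 ⇒ V=33.0709 exercise | (k=6,j=2): S=106.5388, (K−S)⁺=7.4512, hold=14.0182 ⇒ V=14.0182 continue | (k=6,j=3): S=140.2700, (K−S)⁺=0.0000, hold=2.8372 ⇒ V=2.8372 continue | (k=6,j=4): S=184.6808, (K−S)⁺=0.0000, hold=0.0000 ⇒ V=0.0000 continue | (k=6,j=5): S=243.1525, (K−S)⁺=0.0000, hold=0.0000 ⇒ V=0.0000 continue | (k=6,j=6): S=320.1368, (K−S)⁺=0.0000, hold=0.0000 ⇒ V=0.0000 continue  boundary S*=80.9191
step 5: (k=5,j=0): S=70.5216, (K−S)⁺=43.4684, hold=42.8560 ⇒ V=43.4684 exercise | (k=5,j=1): S=92.8495, (K−S)⁺=21.1405, hold=23.6976 ⇒ V=23.6976 continue | (k=5,j=2): S=122.2465, (K−S)⁺=0.0000, hold=8.5465 ⇒ V=8.5465 continue | (k=5,j=3): S=160.9508, (K−S)⁺=0.0000, hold=1.4526 ⇒ V=1.4526 continue | (k=5,j=4): S=211.9094, (K−S)⁺=0.0000, hold=0.0000 ⇒ V=0.0000 continue | (k=5,j=5): S=279.0019, (K−S)⁺=0.0000, hold=0.0000 ⇒ V=0.0000 continue  boundary S*=70.5216
step 4: (k=4,j=0): S=80.9191, (K−S)⁺=33.0709, hold=33.6927 ⇒ V=33.6927 continue | (k=4,j=1): S=106.5388, (K−S)⁺=7.4512, hold=16.2578 ⇒ V=16.2578 continue | (k=4,j=2): S=140.2700, (K−S)⁺=0.0000, hold=5.0768 ⇒ V=5.0768 continue | (k=4,j=3): S=184.6808, (K−S)⁺=0.0000, hold=0.7437 ⇒ V=0.7437 continue | (k=4,j=4): S=243.1525, (K−S)⁺=0.0000, hold=0.0000 ⇒ V=0.0000 continue  boundary S*=-
step 3: (k=3,j=0): S=92.8495, (K−S)⁺=21.1405, hold=25.0969 ⇒ V=25.0969 continue | (k=3,j=1): S=122.2465, (K−S)⁺=0.0000, hold=10.7741 ⇒ V=10.7741 continue | (k=3,j=2): S=160.9508, (K−S)⁺=0.0000, hold=2.9582 ⇒ V=2.9582 continue | (k=3,j=3): S=211.9094, (K−S)⁺=0.0000, hold=0.3808 ⇒ V=0.3808 continue  boundary S*=-
step 2: (k=2,j=0): S=106.5388, (K−S)⁺=7.4512, hold=18.0493 ⇒ V=18.0493 continue | (k=2,j=1): S=140.2700, (K−S)⁺=0.0000, hold=6.9439 ⇒ V=6.9439 continue | (k=2,j=2): S=184.6808, (K−S)⁺=0.0000, hold=1.6984 ⇒ V=1.6984 continue  boundary S*=-
step 1: (k=1,j=0): S=122.2465, (K−S)⁺=0.0000, hold=12.5925 ⇒ V=12.5925 continue | (k=1,j=1): S=160.9508, (K−S)⁺=0.0000, hold=4.3749 ⇒ V=4.3749 continue  boundary S*=-
step 0: (k=0,j=0): S=140.2700, (K−S)⁺=0.0000, hold=8.5587 ⇒ V=8.5587 continue  boundary S*=-

price = 8.5587
boundary = - - - - - 70.5216 80.9191 70.5216 80.9191
tree:
8.5587
12.5925 4.3749
18.0493 6.9439 1.6984
25.0969 10.7741 2.9582 0.3808
33.6927 16.2578 5.0768 0.7437 0.0000
43.4684 23.6976 8.5465 1.4526 0.0000 0.0000
52.5298 33.0709 14.0182 2.8372 0.0000 0.0000 0.0000
60.4269 43.4684 22.1559 5.5416 0.0000 0.0000 0.0000 0.0000
67.3093 52.5298 33.0709 10.8237 0.0000 0.0000 0.0000 0.0000 0.0000
73.3074 60.4269 43.4684 21.1405 0.0000 0.0000 0.0000 0.0000 0.0000 0.0000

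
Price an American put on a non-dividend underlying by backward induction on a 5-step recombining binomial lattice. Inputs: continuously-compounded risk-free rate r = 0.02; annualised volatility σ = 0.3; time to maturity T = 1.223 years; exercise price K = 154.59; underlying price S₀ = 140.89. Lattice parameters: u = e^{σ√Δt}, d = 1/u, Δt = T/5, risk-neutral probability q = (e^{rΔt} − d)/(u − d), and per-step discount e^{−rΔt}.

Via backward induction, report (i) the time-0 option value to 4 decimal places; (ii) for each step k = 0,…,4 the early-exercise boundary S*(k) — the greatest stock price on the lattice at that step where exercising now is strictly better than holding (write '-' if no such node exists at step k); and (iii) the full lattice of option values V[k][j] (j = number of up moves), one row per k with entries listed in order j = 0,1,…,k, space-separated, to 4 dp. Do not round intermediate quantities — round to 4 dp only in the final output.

price = 25.2403
boundary = - - 104.7145 90.2755 104.7145
tree:
25.2403
36.2688 13.5241
49.8755 21.8661 4.6049
64.3145 34.0238 8.8895 0.0000
76.7625 49.8755 17.1605 0.0000 0.0000
87.4941 64.3145 33.1272 0.0000 0.0000 0.0000

Δt=0.24460, u=1.15994, d=0.86211, q=0.47944, disc=e^(-rΔt)=0.99512
k=5 terminal: V=max(K-S,0) → 87.4941 64.3145 33.1272 0.0000 0.0000 0.0000
k=4: j=0 S=77.8275 intr=76.7625 cont=76.0081 V=76.7625[EX]; j=1 S=104.7145 intr=49.8755 cont=49.1211 V=49.8755[EX]; j=2 S=140.8900 intr=13.7000 cont=17.1605 V=17.1605[hold]; j=3 S=189.5631 intr=0.0000 cont=0.0000 V=0.0000[hold]; j=4 S=255.0511 intr=0.0000 cont=0.0000 V=0.0000[hold]  S*(4)=104.7145
k=3: j=0 S=90.2755 intr=64.3145 cont=63.5601 V=64.3145[EX]; j=1 S=121.4628 intr=33.1272 cont=34.0238 V=34.0238[hold]; j=2 S=163.4244 intr=0.0000 cont=8.8895 V=8.8895[hold]; j=3 S=219.8824 intr=0.0000 cont=0.0000 V=0.0000[hold]  S*(3)=90.2755
k=2: j=0 S=104.7145 intr=49.8755 cont=49.5489 V=49.8755[EX]; j=1 S=140.8900 intr=13.7000 cont=21.8661 V=21.8661[hold]; j=2 S=189.5631 intr=0.0000 cont=4.6049 V=4.6049[hold]  S*(2)=104.7145
k=1: j=0 S=121.4628 intr=33.1272 cont=36.2688 V=36.2688[hold]; j=1 S=163.4244 intr=0.0000 cont=13.5241 V=13.5241[hold]  S*(1)=-
k=0: j=0 S=140.8900 intr=13.7000 cont=25.2403 V=25.2403[hold]  S*(0)=-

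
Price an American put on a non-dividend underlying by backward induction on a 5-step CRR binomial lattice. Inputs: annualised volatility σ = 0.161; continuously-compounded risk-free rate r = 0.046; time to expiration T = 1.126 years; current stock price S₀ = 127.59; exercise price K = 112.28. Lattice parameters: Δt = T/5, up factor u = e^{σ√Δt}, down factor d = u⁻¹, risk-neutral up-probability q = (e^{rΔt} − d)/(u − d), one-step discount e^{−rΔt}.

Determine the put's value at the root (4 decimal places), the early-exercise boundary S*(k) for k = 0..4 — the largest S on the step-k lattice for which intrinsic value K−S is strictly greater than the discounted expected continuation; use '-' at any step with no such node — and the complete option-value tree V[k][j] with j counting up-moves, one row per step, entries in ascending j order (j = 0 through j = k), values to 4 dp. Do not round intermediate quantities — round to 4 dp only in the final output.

price = 1.6632
boundary = - - - 101.4548 93.9921
tree:
1.6632
3.2030 0.4297
6.0039 0.9627 0.0000
10.8252 2.1568 0.0000 0.0000
18.2879 4.8320 0.0000 0.0000 0.0000
25.2017 10.8252 0.0000 0.0000 0.0000 0.0000

Δt=0.22520  u=1.07940  d=0.92644  q=0.54899  discount=0.98969
step 5 (expiry): payoffs max(K−S,0) = 25.2017 10.8252 0.0000 0.0000 0.0000 0.0000
step 4: (k=4,j=0): S=93.9921, (K−S)⁺=18.2879, hold=17.1308 ⇒ V=18.2879 exercise | (k=4,j=1): S=109.5100, (K−S)⁺=2.7700, hold=4.8320 ⇒ V=4.8320 continue | (k=4,j=2): S=127.5900, (K−S)⁺=0.0000, hold=0.0000 ⇒ V=0.0000 continue | (k=4,j=3): S=148.6550, (K−S)⁺=0.0000, hold=0.0000 ⇒ V=0.0000 continue | (k=4,j=4): S=173.1977, (K−S)⁺=0.0000, hold=0.0000 ⇒ V=0.0000 continue  boundary S*=93.9921
step 3: (k=3,j=0): S=101.4548, (K−S)⁺=10.8252, hold=10.7884 ⇒ V=10.8252 exercise | (k=3,j=1): S=118.2048, (K−S)⁺=0.0000, hold=2.1568 ⇒ V=2.1568 continue | (k=3,j=2): S=137.7203, (K−S)⁺=0.0000, hold=0.0000 ⇒ V=0.0000 continue | (k=3,j=3): S=160.4578, (K−S)⁺=0.0000, hold=0.0000 ⇒ V=0.0000 continue  boundary S*=101.4548
step 2: (k=2,j=0): S=109.5100, (K−S)⁺=2.7700, hold=6.0039 ⇒ V=6.0039 continue | (k=2,j=1): S=127.5900, (K−S)⁺=0.0000, hold=0.9627 ⇒ V=0.9627 continue | (k=2,j=2): S=148.6550, (K−S)⁺=0.0000, hold=0.0000 ⇒ V=0.0000 continue  boundary S*=-
step 1: (k=1,j=0): S=118.2048, (K−S)⁺=0.0000, hold=3.2030 ⇒ V=3.2030 continue | (k=1,j=1): S=137.7203, (K−S)⁺=0.0000, hold=0.4297 ⇒ V=0.4297 continue  boundary S*=-
step 0: (k=0,j=0): S=127.5900, (K−S)⁺=0.0000, hold=1.6632 ⇒ V=1.6632 continue  boundary S*=-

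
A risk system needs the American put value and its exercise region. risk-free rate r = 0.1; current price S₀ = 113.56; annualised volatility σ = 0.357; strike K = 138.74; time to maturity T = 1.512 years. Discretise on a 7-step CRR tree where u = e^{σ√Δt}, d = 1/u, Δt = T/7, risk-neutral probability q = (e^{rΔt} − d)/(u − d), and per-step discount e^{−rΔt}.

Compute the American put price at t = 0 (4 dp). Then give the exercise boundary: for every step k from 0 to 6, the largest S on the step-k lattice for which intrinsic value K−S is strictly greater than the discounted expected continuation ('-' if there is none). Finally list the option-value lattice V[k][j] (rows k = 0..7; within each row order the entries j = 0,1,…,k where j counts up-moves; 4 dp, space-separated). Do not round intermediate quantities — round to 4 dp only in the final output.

params: Δt=0.21600 u=1.18048 d=0.84712 q=0.52411 e^(-rΔt)=0.97863
t_7 payoffs: 103.1914 89.2021 69.7076 42.5416 4.6850 0.0000 0.0000 0.0000
t_6: node(6,0) S=41.9643 payoff=96.7757 vs cont=93.8110 → 96.7757 [stop]  node(6,1) S=58.4784 payoff=80.2616 vs cont=77.2970 → 80.2616 [stop]  node(6,2) S=81.4911 payoff=57.2489 vs cont=54.2842 → 57.2489 [stop]  node(6,3) S=113.5600 payoff=25.1800 vs cont=22.2153 → 25.1800 [stop]  node(6,4) S=158.2488 payoff=0.0000 vs cont=2.1819 → 2.1819 [wait]  node(6,5) S=220.5238 payoff=0.0000 vs cont=0.0000 → 0.0000 [wait]  node(6,6) S=307.3057 payoff=0.0000 vs cont=0.0000 → 0.0000 [wait]  ⇒ S*(6)=113.5600
t_5: node(5,0) S=49.5379 payoff=89.2021 vs cont=86.2374 → 89.2021 [stop]  node(5,1) S=69.0324 payoff=69.7076 vs cont=66.7430 → 69.7076 [stop]  node(5,2) S=96.1984 payoff=42.5416 vs cont=39.5769 → 42.5416 [stop]  node(5,3) S=134.0550 payoff=4.6850 vs cont=12.8459 → 12.8459 [wait]  node(5,4) S=186.8091 payoff=0.0000 vs cont=1.0161 → 1.0161 [wait]  node(5,5) S=260.3233 payoff=0.0000 vs cont=0.0000 → 0.0000 [wait]  ⇒ S*(5)=96.1984
t_4: node(4,0) S=58.4784 payoff=80.2616 vs cont=77.2970 → 80.2616 [stop]  node(4,1) S=81.4911 payoff=57.2489 vs cont=54.2842 → 57.2489 [stop]  node(4,2) S=113.5600 payoff=25.1800 vs cont=26.4012 → 26.4012 [wait]  node(4,3) S=158.2488 payoff=0.0000 vs cont=6.5037 → 6.5037 [wait]  node(4,4) S=220.5238 payoff=0.0000 vs cont=0.4732 → 0.4732 [wait]  ⇒ S*(4)=81.4911
t_3: node(3,0) S=69.0324 payoff=69.7076 vs cont=66.7430 → 69.7076 [stop]  node(3,1) S=96.1984 payoff=42.5416 vs cont=40.2033 → 42.5416 [stop]  node(3,2) S=134.0550 payoff=4.6850 vs cont=15.6313 → 15.6313 [wait]  node(3,3) S=186.8091 payoff=0.0000 vs cont=3.2716 → 3.2716 [wait]  ⇒ S*(3)=96.1984
t_2: node(2,0) S=81.4911 payoff=57.2489 vs cont=54.2842 → 57.2489 [stop]  node(2,1) S=113.5600 payoff=25.1800 vs cont=27.8299 → 27.8299 [wait]  node(2,2) S=158.2488 payoff=0.0000 vs cont=8.9578 → 8.9578 [wait]  ⇒ S*(2)=81.4911
t_1: node(1,0) S=96.1984 payoff=42.5416 vs cont=40.9361 → 42.5416 [stop]  node(1,1) S=134.0550 payoff=4.6850 vs cont=17.5554 → 17.5554 [wait]  ⇒ S*(1)=96.1984
t_0: node(0,0) S=113.5600 payoff=25.1800 vs cont=28.8168 → 28.8168 [wait]  ⇒ S*(0)=-

price = 28.8168
boundary = - 96.1984 81.4911 96.1984 81.4911 96.1984 113.5600
tree:
28.8168
42.5416 17.5554
57.2489 27.8299 8.9578
69.7076 42.5416 15.6313 3.2716
80.2616 57.2489 26.4012 6.5037 0.4732
89.2021 69.7076 42.5416 12.8459 1.0161 0.0000
96.7757 80.2616 57.2489 25.1800 2.1819 0.0000 0.0000
103.1914 89.2021 69.7076 42.5416 4.6850 0.0000 0.0000 0.0000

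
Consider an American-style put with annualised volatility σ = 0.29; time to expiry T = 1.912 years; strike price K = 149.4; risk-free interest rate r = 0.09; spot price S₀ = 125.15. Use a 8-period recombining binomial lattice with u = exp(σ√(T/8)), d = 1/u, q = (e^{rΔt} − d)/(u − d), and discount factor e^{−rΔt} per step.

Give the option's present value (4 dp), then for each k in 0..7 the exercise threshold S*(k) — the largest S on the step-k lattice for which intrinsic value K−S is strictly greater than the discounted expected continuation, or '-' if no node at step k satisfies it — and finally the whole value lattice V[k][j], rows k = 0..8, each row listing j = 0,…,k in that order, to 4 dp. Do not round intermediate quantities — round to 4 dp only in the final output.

price = 27.0860
boundary = - 108.6073 94.2513 108.6073 94.2513 108.6073 125.1500 108.6073
tree:
27.0860
40.7927 16.5472
55.1487 26.4052 8.8498
67.6071 40.7927 15.2617 3.7663
78.4187 55.1487 25.4638 7.2207 0.9873
87.8012 67.6071 40.7927 13.4839 2.1979 0.0000
95.9435 78.4187 55.1487 24.2500 4.8930 0.0000 0.0000
103.0095 87.8012 67.6071 40.7927 10.8929 0.0000 0.0000 0.0000
109.1415 95.9435 78.4187 55.1487 24.2500 0.0000 0.0000 0.0000 0.0000

Δt=0.23900  u=1.15232  d=0.86782  q=0.54104  discount=0.97872
step 8 (expiry): payoffs max(K−S,0) = 109.1415 95.9435 78.4187 55.1487 24.2500 0.0000 0.0000 0.0000 0.0000
step 7: (k=7,j=0): S=46.3905, (K−S)⁺=103.0095, hold=99.8302 ⇒ V=103.0095 exercise | (k=7,j=1): S=61.5988, (K−S)⁺=87.8012, hold=84.6219 ⇒ V=87.8012 exercise | (k=7,j=2): S=81.7929, (K−S)⁺=67.6071, hold=64.4278 ⇒ V=67.6071 exercise | (k=7,j=3): S=108.6073, (K−S)⁺=40.7927, hold=37.6134 ⇒ V=40.7927 exercise | (k=7,j=4): S=144.2124, (K−S)⁺=5.1876, hold=10.8929 ⇒ V=10.8929 continue | (k=7,j=5): S=191.4900, (K−S)⁺=0.0000, hold=0.0000 ⇒ V=0.0000 continue | (k=7,j=6): S=254.2667, (K−S)⁺=0.0000, hold=0.0000 ⇒ V=0.0000 continue | (k=7,j=7): S=337.6237, (K−S)⁺=0.0000, hold=0.0000 ⇒ V=0.0000 continue  boundary S*=108.6073
step 6: (k=6,j=0): S=53.4565, (K−S)⁺=95.9435, hold=92.7642 ⇒ V=95.9435 exercise | (k=6,j=1): S=70.9813, (K−S)⁺=78.4187, hold=75.2394 ⇒ V=78.4187 exercise | (k=6,j=2): S=94.2513, (K−S)⁺=55.1487, hold=51.9694 ⇒ V=55.1487 exercise | (k=6,j=3): S=125.1500, (K−S)⁺=24.2500, hold=24.0918 ⇒ V=24.2500 exercise | (k=6,j=4): S=166.1783, (K−S)⁺=0.0000, hold=4.8930 ⇒ V=4.8930 continue | (k=6,j=5): S=220.6570, (K−S)⁺=0.0000, hold=0.0000 ⇒ V=0.0000 continue | (k=6,j=6): S=292.9956, (K−S)⁺=0.0000, hold=0.0000 ⇒ V=0.0000 continue  boundary S*=125.1500
step 5: (k=5,j=0): S=61.5988, (K−S)⁺=87.8012, hold=84.6219 ⇒ V=87.8012 exercise | (k=5,j=1): S=81.7929, (K−S)⁺=67.6071, hold=64.4278 ⇒ V=67.6071 exercise | (k=5,j=2): S=108.6073, (K−S)⁺=40.7927, hold=37.6134 ⇒ V=40.7927 exercise | (k=5,j=3): S=144.2124, (K−S)⁺=5.1876, hold=13.4839 ⇒ V=13.4839 continue | (k=5,j=4): S=191.4900, (K−S)⁺=0.0000, hold=2.1979 ⇒ V=2.1979 continue | (k=5,j=5): S=254.2667, (K−S)⁺=0.0000, hold=0.0000 ⇒ V=0.0000 continue  boundary S*=108.6073
step 4: (k=4,j=0): S=70.9813, (K−S)⁺=78.4187, hold=75.2394 ⇒ V=78.4187 exercise | (k=4,j=1): S=94.2513, (K−S)⁺=55.1487, hold=51.9694 ⇒ V=55.1487 exercise | (k=4,j=2): S=125.1500, (K−S)⁺=24.2500, hold=25.4638 ⇒ V=25.4638 continue | (k=4,j=3): S=166.1783, (K−S)⁺=0.0000, hold=7.2207 ⇒ V=7.2207 continue | (k=4,j=4): S=220.6570, (K−S)⁺=0.0000, hold=0.9873 ⇒ V=0.9873 continue  boundary S*=94.2513
step 3: (k=3,j=0): S=81.7929, (K−S)⁺=67.6071, hold=64.4278 ⇒ V=67.6071 exercise | (k=3,j=1): S=108.6073, (K−S)⁺=40.7927, hold=38.2561 ⇒ V=40.7927 exercise | (k=3,j=2): S=144.2124, (K−S)⁺=5.1876, hold=15.2617 ⇒ V=15.2617 continue | (k=3,j=3): S=191.4900, (K−S)⁺=0.0000, hold=3.7663 ⇒ V=3.7663 continue  boundary S*=108.6073
step 2: (k=2,j=0): S=94.2513, (K−S)⁺=55.1487, hold=51.9694 ⇒ V=55.1487 exercise | (k=2,j=1): S=125.1500, (K−S)⁺=24.2500, hold=26.4052 ⇒ V=26.4052 continue | (k=2,j=2): S=166.1783, (K−S)⁺=0.0000, hold=8.8498 ⇒ V=8.8498 continue  boundary S*=94.2513
step 1: (k=1,j=0): S=108.6073, (K−S)⁺=40.7927, hold=38.7546 ⇒ V=40.7927 exercise | (k=1,j=1): S=144.2124, (K−S)⁺=5.1876, hold=16.5472 ⇒ V=16.5472 continue  boundary S*=108.6073
step 0: (k=0,j=0): S=125.1500, (K−S)⁺=24.2500, hold=27.0860 ⇒ V=27.0860 continue  boundary S*=-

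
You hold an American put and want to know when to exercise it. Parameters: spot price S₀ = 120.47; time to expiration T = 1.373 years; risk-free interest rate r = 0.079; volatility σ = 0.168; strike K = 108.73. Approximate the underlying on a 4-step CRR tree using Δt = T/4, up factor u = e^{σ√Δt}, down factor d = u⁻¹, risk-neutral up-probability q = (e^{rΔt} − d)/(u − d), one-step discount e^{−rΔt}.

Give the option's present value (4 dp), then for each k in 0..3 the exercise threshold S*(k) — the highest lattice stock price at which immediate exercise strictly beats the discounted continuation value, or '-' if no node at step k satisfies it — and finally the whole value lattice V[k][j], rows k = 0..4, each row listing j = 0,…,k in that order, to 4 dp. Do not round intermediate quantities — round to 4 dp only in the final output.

price = 1.9923
boundary = - - 98.9433 89.6685
tree:
1.9923
4.4917 0.5156
9.7867 1.3753 0.0000
19.0615 3.6688 0.0000 0.0000
27.4669 9.7867 0.0000 0.0000 0.0000

Δt=0.34325  u=1.10343  d=0.90626  q=0.61482  discount=0.97325
step 4 (expiry): payoffs max(K−S,0) = 27.4669 9.7867 0.0000 0.0000 0.0000
step 3: (k=3,j=0): S=89.6685, (K−S)⁺=19.0615, hold=16.1527 ⇒ V=19.0615 exercise | (k=3,j=1): S=109.1774, (K−S)⁺=0.0000, hold=3.6688 ⇒ V=3.6688 continue | (k=3,j=2): S=132.9307, (K−S)⁺=0.0000, hold=0.0000 ⇒ V=0.0000 continue | (k=3,j=3): S=161.8519, (K−S)⁺=0.0000, hold=0.0000 ⇒ V=0.0000 continue  boundary S*=89.6685
step 2: (k=2,j=0): S=98.9433, (K−S)⁺=9.7867, hold=9.3409 ⇒ V=9.7867 exercise | (k=2,j=1): S=120.4700, (K−S)⁺=0.0000, hold=1.3753 ⇒ V=1.3753 continue | (k=2,j=2): S=146.6802, (K−S)⁺=0.0000, hold=0.0000 ⇒ V=0.0000 continue  boundary S*=98.9433
step 1: (k=1,j=0): S=109.1774, (K−S)⁺=0.0000, hold=4.4917 ⇒ V=4.4917 continue | (k=1,j=1): S=132.9307, (K−S)⁺=0.0000, hold=0.5156 ⇒ V=0.5156 continue  boundary S*=-
step 0: (k=0,j=0): S=120.4700, (K−S)⁺=0.0000, hold=1.9923 ⇒ V=1.9923 continue  boundary S*=-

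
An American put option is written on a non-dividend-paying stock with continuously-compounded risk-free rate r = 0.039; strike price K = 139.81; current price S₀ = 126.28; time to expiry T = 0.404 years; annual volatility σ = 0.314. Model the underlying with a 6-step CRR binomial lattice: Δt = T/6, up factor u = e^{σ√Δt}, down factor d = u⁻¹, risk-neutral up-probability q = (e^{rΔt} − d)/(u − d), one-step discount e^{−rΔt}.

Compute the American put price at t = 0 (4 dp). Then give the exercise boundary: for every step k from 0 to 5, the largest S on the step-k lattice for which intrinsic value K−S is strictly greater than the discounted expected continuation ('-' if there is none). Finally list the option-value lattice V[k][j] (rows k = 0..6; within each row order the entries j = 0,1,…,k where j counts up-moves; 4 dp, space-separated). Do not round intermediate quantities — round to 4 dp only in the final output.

params: Δt=0.06733 u=1.08489 d=0.92175 q=0.49576 e^(-rΔt)=0.99738
t_6 payoffs: 62.3603 48.6527 32.5191 13.5300 0.0000 0.0000 0.0000
t_5: node(5,0) S=84.0244 payoff=55.7856 vs cont=55.4189 → 55.7856 [stop]  node(5,1) S=98.8956 payoff=40.9144 vs cont=40.5477 → 40.9144 [stop]  node(5,2) S=116.3989 payoff=23.4111 vs cont=23.0445 → 23.4111 [stop]  node(5,3) S=136.9999 payoff=2.8101 vs cont=6.8045 → 6.8045 [wait]  node(5,4) S=161.2471 payoff=0.0000 vs cont=0.0000 → 0.0000 [wait]  node(5,5) S=189.7857 payoff=0.0000 vs cont=0.0000 → 0.0000 [wait]  ⇒ S*(5)=116.3989
t_4: node(4,0) S=91.1573 payoff=48.6527 vs cont=48.2861 → 48.6527 [stop]  node(4,1) S=107.2909 payoff=32.5191 vs cont=32.1524 → 32.5191 [stop]  node(4,2) S=126.2800 payoff=13.5300 vs cont=15.1384 → 15.1384 [wait]  node(4,3) S=148.6299 payoff=0.0000 vs cont=3.4221 → 3.4221 [wait]  node(4,4) S=174.9354 payoff=0.0000 vs cont=0.0000 → 0.0000 [wait]  ⇒ S*(4)=107.2909
t_3: node(3,0) S=98.8956 payoff=40.9144 vs cont=40.5477 → 40.9144 [stop]  node(3,1) S=116.3989 payoff=23.4111 vs cont=23.8398 → 23.8398 [wait]  node(3,2) S=136.9999 payoff=2.8101 vs cont=9.3055 → 9.3055 [wait]  node(3,3) S=161.2471 payoff=0.0000 vs cont=1.7210 → 1.7210 [wait]  ⇒ S*(3)=98.8956
t_2: node(2,0) S=107.2909 payoff=32.5191 vs cont=32.3644 → 32.5191 [stop]  node(2,1) S=126.2800 payoff=13.5300 vs cont=16.5906 → 16.5906 [wait]  node(2,2) S=148.6299 payoff=0.0000 vs cont=5.5309 → 5.5309 [wait]  ⇒ S*(2)=107.2909
t_1: node(1,0) S=116.3989 payoff=23.4111 vs cont=24.5578 → 24.5578 [wait]  node(1,1) S=136.9999 payoff=2.8101 vs cont=11.0785 → 11.0785 [wait]  ⇒ S*(1)=-
t_0: node(0,0) S=126.2800 payoff=13.5300 vs cont=17.8285 → 17.8285 [wait]  ⇒ S*(0)=-

price = 17.8285
boundary = - - 107.2909 98.8956 107.2909 116.3989
tree:
17.8285
24.5578 11.0785
32.5191 16.5906 5.5309
40.9144 23.8398 9.3055 1.7210
48.6527 32.5191 15.1384 3.4221 0.0000
55.7856 40.9144 23.4111 6.8045 0.0000 0.0000
62.3603 48.6527 32.5191 13.5300 0.0000 0.0000 0.0000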